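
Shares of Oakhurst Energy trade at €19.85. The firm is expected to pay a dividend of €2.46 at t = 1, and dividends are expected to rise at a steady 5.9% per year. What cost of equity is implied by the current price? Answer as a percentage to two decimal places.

Rearranging the constant-growth DDM: r = D₁/P₀ + g.
r = 2.4600 / 19.85 + 0.059 = 0.12393 + 0.059 = 0.18293

18.29%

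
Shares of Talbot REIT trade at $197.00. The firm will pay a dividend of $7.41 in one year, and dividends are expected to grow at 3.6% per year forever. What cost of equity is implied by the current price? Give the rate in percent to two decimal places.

7.36%

Rearranging the constant-growth DDM: r = D₁/P₀ + g.
r = 7.4100 / 197.00 + 0.036 = 0.03761 + 0.036 = 0.07361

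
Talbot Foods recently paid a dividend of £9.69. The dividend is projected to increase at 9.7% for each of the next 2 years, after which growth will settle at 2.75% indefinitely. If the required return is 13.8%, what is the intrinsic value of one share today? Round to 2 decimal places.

£102.07

Two-stage DDM. Project D₁…D_2 at 0.097, terminal growth 0.0275, discount at r = 0.138.
D_1 = 10.6299
D_2 = 11.6610
Terminal value at t=2: TV = D_3/(r−g) = 11.9817/(0.138−0.0275) = 108.4318
P₀ = 10.6299/(1+0.138)^1 + 11.6610/(1+0.138)^2 + 108.4318/(1+0.138)^2 = 102.0735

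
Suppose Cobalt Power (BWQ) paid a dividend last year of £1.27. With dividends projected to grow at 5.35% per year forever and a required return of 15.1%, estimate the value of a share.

Gordon growth model: P₀ = D₁/(r − g). D₁ = 1.27 × (1 + 0.0535) = 1.3379.
P₀ = 1.3379 / (0.151 − 0.0535) = 1.3379 / 0.0975 = 13.7225

£13.72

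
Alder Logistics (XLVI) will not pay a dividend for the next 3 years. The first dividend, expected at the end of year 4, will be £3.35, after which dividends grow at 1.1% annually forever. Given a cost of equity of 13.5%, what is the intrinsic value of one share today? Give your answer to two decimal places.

Deferred-dividend DDM. At t=3 the remaining stream is a growing perpetuity with first payment D_4 = 3.35.
V_3 = D_4/(r−g) = 3.35/(0.135−0.011) = 27.0161
P₀ = V_3/(1+r)^3 = 27.0161/(1+0.135)^3 = 18.4772

£18.48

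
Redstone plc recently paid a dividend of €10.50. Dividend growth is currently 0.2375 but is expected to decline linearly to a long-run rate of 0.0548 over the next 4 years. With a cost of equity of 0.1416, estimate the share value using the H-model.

H-model: P₀ = D₀[(1+g_L) + H(g_S−g_L)]/(r−g_L), with H = 4/2 = 2.
P₀ = 10.50 × [(1+0.0548) + 2×(0.2375−0.0548)] / (0.1416−0.0548)
   = 10.50 × 1.4202 / 0.0868 = 171.7984

€171.80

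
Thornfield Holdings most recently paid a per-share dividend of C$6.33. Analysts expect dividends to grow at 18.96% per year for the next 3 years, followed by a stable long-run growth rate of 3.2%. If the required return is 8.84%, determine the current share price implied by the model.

Two-stage DDM. Project D₁…D_3 at 0.1896, terminal growth 0.032, discount at r = 0.0884.
D_1 = 7.5302
D_2 = 8.9579
D_3 = 10.6563
Terminal value at t=3: TV = D_4/(r−g) = 10.9973/(0.0884−0.032) = 194.9877
P₀ = 7.5302/(1+0.0884)^1 + 8.9579/(1+0.0884)^2 + 10.6563/(1+0.0884)^3 + 194.9877/(1+0.0884)^3 = 173.9766

C$173.98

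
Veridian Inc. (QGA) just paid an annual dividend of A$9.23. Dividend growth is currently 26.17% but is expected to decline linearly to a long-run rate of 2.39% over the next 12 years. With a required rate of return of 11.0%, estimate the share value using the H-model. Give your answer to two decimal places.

H-model: P₀ = D₀[(1+g_L) + H(g_S−g_L)]/(r−g_L), with H = 12/2 = 6.
P₀ = 9.23 × [(1+0.0239) + 6×(0.2617−0.0239)] / (0.11−0.0239)
   = 9.23 × 2.4507 / 0.0861 = 262.7173

A$262.72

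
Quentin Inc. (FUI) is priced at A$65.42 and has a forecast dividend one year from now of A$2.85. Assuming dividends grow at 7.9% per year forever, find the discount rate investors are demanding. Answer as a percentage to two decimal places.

Rearranging the constant-growth DDM: r = D₁/P₀ + g.
r = 2.8500 / 65.42 + 0.079 = 0.04356 + 0.079 = 0.12256

12.26%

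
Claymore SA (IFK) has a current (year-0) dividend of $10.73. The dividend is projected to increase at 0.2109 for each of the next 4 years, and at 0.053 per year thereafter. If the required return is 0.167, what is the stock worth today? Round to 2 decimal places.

Two-stage DDM. Project D₁…D_4 at 0.2109, terminal growth 0.053, discount at r = 0.167.
D_1 = 12.9930
D_2 = 15.7332
D_3 = 19.0513
D_4 = 23.0692
Terminal value at t=4: TV = D_5/(r−g) = 24.2919/(0.167−0.053) = 213.0867
P₀ = 12.9930/(1+0.167)^1 + 15.7332/(1+0.167)^2 + 19.0513/(1+0.167)^3 + 23.0692/(1+0.167)^4 + 213.0867/(1+0.167)^4 = 161.9987

$162.00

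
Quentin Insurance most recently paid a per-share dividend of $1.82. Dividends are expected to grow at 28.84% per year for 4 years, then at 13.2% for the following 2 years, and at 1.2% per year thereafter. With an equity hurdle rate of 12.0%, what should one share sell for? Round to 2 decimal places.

Three-stage DDM. Project D₁…D_6; terminal Gordon value at t=6 with g = 0.012; discount at r = 0.12.
D_1 = 2.3449
D_2 = 3.0212
D_3 = 3.8925
D_4 = 5.0150
D_5 = 5.6770
D_6 = 6.4264
TV_6 = 6.5035/(0.12−0.012) = 60.2177
P₀ = Σ Dₜ/(1+r)ᵗ + TV_6/(1+r)^6 = 47.4451

$47.45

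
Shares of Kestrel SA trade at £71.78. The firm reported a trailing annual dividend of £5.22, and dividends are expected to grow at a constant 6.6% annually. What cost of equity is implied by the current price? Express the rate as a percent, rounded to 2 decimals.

14.35%

Rearranging the constant-growth DDM: r = D₁/P₀ + g.
D₁ = 5.22 × (1 + 0.066) = 5.5645.
r = 5.5645 / 71.78 + 0.066 = 0.07752 + 0.066 = 0.14352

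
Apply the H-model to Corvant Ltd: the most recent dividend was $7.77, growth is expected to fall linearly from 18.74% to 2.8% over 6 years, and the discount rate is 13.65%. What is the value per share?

H-model: P₀ = D₀[(1+g_L) + H(g_S−g_L)]/(r−g_L), with H = 6/2 = 3.
P₀ = 7.77 × [(1+0.028) + 3×(0.1874−0.028)] / (0.1365−0.028)
   = 7.77 × 1.5062 / 0.1085 = 107.8634

$107.86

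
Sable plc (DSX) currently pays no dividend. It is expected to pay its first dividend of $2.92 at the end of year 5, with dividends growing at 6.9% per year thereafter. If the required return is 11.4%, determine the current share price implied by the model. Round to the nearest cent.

Deferred-dividend DDM. At t=4 the remaining stream is a growing perpetuity with first payment D_5 = 2.92.
V_4 = D_5/(r−g) = 2.92/(0.114−0.069) = 64.8889
P₀ = V_4/(1+r)^4 = 64.8889/(1+0.114)^4 = 42.1337

$42.13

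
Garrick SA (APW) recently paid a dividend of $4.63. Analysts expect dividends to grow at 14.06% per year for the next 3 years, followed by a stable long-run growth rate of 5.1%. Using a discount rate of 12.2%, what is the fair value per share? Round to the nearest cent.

$86.36

Two-stage DDM. Project D₁…D_3 at 0.1406, terminal growth 0.051, discount at r = 0.122.
D_1 = 5.2810
D_2 = 6.0235
D_3 = 6.8704
Terminal value at t=3: TV = D_4/(r−g) = 7.2208/(0.122−0.051) = 101.7011
P₀ = 5.2810/(1+0.122)^1 + 6.0235/(1+0.122)^2 + 6.8704/(1+0.122)^3 + 101.7011/(1+0.122)^3 = 86.3580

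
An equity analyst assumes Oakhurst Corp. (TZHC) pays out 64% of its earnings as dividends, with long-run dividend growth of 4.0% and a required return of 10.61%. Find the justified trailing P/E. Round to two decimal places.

10.07

Justified trailing P/E = b(1+g)/(r−g) = 0.64×(1+0.04)/(0.1061−0.04) = 10.0696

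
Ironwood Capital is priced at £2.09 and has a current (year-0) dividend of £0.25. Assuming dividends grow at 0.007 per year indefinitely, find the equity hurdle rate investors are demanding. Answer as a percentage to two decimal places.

Rearranging the constant-growth DDM: r = D₁/P₀ + g.
D₁ = 0.25 × (1 + 0.007) = 0.2517.
r = 0.2517 / 2.09 + 0.007 = 0.12045 + 0.007 = 0.12745

12.75%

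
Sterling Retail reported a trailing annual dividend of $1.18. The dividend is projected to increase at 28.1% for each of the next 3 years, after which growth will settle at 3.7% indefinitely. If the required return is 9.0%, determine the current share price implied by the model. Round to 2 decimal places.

Two-stage DDM. Project D₁…D_3 at 0.281, terminal growth 0.037, discount at r = 0.09.
D_1 = 1.5116
D_2 = 1.9363
D_3 = 2.4804
Terminal value at t=3: TV = D_4/(r−g) = 2.5722/(0.09−0.037) = 48.5325
P₀ = 1.5116/(1+0.09)^1 + 1.9363/(1+0.09)^2 + 2.4804/(1+0.09)^3 + 48.5325/(1+0.09)^3 = 42.4079

$42.41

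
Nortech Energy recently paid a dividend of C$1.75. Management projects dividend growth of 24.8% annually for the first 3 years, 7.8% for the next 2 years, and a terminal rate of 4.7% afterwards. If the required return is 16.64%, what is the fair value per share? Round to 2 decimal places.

Three-stage DDM. Project D₁…D_5; terminal Gordon value at t=5 with g = 0.047; discount at r = 0.1664.
D_1 = 2.1840
D_2 = 2.7256
D_3 = 3.4016
D_4 = 3.6669
D_5 = 3.9529
TV_5 = 4.1387/(0.1664−0.047) = 34.6626
P₀ = Σ Dₜ/(1+r)ᵗ + TV_5/(1+r)^5 = 25.8870

C$25.89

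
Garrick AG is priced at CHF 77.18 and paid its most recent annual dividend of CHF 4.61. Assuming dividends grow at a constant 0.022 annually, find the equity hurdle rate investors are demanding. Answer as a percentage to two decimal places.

Rearranging the constant-growth DDM: r = D₁/P₀ + g.
D₁ = 4.61 × (1 + 0.022) = 4.7114.
r = 4.7114 / 77.18 + 0.022 = 0.06104 + 0.022 = 0.08304

8.30%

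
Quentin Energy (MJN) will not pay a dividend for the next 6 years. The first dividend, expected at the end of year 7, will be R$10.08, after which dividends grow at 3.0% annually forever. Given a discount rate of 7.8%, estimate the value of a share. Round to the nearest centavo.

R$133.82

Deferred-dividend DDM. At t=6 the remaining stream is a growing perpetuity with first payment D_7 = 10.08.
V_6 = D_7/(r−g) = 10.08/(0.078−0.03) = 210.0000
P₀ = V_6/(1+r)^6 = 210.0000/(1+0.078)^6 = 133.8156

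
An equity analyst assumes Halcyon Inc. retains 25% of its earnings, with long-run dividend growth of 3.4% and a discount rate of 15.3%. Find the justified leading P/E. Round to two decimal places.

6.30

Payout ratio b = 1 − 0.25 = 0.75.
Justified leading P/E = b/(r−g) = 0.75/(0.153−0.034) = 6.3025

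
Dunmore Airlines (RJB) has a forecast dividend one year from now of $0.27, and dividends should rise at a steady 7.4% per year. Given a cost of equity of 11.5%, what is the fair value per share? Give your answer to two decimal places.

Gordon growth model: P₀ = D₁/(r − g), with D₁ = 0.27 given directly.
P₀ = 0.2700 / (0.115 − 0.074) = 0.2700 / 0.041 = 6.5854

$6.59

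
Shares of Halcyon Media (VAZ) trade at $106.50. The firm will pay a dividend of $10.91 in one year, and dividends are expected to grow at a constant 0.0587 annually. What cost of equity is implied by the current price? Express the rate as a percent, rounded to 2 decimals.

16.11%

Rearranging the constant-growth DDM: r = D₁/P₀ + g.
r = 10.9100 / 106.50 + 0.0587 = 0.10244 + 0.0587 = 0.16114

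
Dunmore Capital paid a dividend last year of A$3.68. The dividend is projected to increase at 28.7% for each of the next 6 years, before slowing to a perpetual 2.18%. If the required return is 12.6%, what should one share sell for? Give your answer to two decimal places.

Two-stage DDM. Project D₁…D_6 at 0.287, terminal growth 0.0218, discount at r = 0.126.
D_1 = 4.7362
D_2 = 6.0954
D_3 = 7.8448
D_4 = 10.0963
D_5 = 12.9939
D_6 = 16.7232
Terminal value at t=6: TV = D_7/(r−g) = 17.0878/(0.126−0.0218) = 163.9900
P₀ = 4.7362/(1+0.126)^1 + 6.0954/(1+0.126)^2 + 7.8448/(1+0.126)^3 + 10.0963/(1+0.126)^4 + 12.9939/(1+0.126)^5 + 16.7232/(1+0.126)^6 + 163.9900/(1+0.126)^6 = 116.6347

A$116.63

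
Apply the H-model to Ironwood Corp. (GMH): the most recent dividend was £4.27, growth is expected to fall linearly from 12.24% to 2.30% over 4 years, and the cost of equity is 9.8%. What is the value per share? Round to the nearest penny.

£69.56

H-model: P₀ = D₀[(1+g_L) + H(g_S−g_L)]/(r−g_L), with H = 4/2 = 2.
P₀ = 4.27 × [(1+0.023) + 2×(0.1224−0.023)] / (0.098−0.023)
   = 4.27 × 1.2218 / 0.075 = 69.5611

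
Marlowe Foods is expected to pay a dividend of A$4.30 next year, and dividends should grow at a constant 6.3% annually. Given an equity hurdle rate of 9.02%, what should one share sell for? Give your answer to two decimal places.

A$158.09

Gordon growth model: P₀ = D₁/(r − g), with D₁ = 4.30 given directly.
P₀ = 4.3000 / (0.0902 − 0.063) = 4.3000 / 0.0272 = 158.0882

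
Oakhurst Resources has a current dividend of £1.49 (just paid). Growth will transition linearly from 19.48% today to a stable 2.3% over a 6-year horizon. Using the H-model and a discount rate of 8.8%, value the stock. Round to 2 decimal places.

H-model: P₀ = D₀[(1+g_L) + H(g_S−g_L)]/(r−g_L), with H = 6/2 = 3.
P₀ = 1.49 × [(1+0.023) + 3×(0.1948−0.023)] / (0.088−0.023)
   = 1.49 × 1.5384 / 0.065 = 35.2649

£35.26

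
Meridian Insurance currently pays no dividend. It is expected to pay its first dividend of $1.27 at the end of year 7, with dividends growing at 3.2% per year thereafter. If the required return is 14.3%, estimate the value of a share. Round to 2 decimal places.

$5.13

Deferred-dividend DDM. At t=6 the remaining stream is a growing perpetuity with first payment D_7 = 1.27.
V_6 = D_7/(r−g) = 1.27/(0.143−0.032) = 11.4414
P₀ = V_6/(1+r)^6 = 11.4414/(1+0.143)^6 = 5.1310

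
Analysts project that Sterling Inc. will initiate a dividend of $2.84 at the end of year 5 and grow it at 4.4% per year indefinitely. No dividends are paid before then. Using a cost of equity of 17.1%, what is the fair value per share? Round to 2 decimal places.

$11.89

Deferred-dividend DDM. At t=4 the remaining stream is a growing perpetuity with first payment D_5 = 2.84.
V_4 = D_5/(r−g) = 2.84/(0.171−0.044) = 22.3622
P₀ = V_4/(1+r)^4 = 22.3622/(1+0.171)^4 = 11.8929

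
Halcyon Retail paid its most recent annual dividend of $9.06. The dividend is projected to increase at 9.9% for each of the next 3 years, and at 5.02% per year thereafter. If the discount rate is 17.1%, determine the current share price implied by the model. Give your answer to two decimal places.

Two-stage DDM. Project D₁…D_3 at 0.099, terminal growth 0.0502, discount at r = 0.171.
D_1 = 9.9569
D_2 = 10.9427
D_3 = 12.0260
Terminal value at t=3: TV = D_4/(r−g) = 12.6297/(0.171−0.0502) = 104.5506
P₀ = 9.9569/(1+0.171)^1 + 10.9427/(1+0.171)^2 + 12.0260/(1+0.171)^3 + 104.5506/(1+0.171)^3 = 89.0837

$89.08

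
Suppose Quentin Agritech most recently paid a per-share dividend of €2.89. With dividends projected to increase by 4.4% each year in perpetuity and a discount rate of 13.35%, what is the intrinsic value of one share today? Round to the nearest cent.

Gordon growth model: P₀ = D₁/(r − g). D₁ = 2.89 × (1 + 0.044) = 3.0172.
P₀ = 3.0172 / (0.1335 − 0.044) = 3.0172 / 0.0895 = 33.7113

€33.71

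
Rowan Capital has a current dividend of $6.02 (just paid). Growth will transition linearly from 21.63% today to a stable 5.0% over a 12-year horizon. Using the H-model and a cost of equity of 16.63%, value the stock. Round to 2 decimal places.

H-model: P₀ = D₀[(1+g_L) + H(g_S−g_L)]/(r−g_L), with H = 12/2 = 6.
P₀ = 6.02 × [(1+0.05) + 6×(0.2163−0.05)] / (0.1663−0.05)
   = 6.02 × 2.0478 / 0.1163 = 105.9996

$106.00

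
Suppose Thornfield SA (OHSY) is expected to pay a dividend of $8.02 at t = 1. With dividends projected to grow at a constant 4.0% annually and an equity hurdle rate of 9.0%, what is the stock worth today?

$160.40

Gordon growth model: P₀ = D₁/(r − g), with D₁ = 8.02 given directly.
P₀ = 8.0200 / (0.09 − 0.04) = 8.0200 / 0.05 = 160.4000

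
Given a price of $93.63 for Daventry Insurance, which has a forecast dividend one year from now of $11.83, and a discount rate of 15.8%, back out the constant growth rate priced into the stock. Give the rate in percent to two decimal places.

From P₀ = D₁/(r − g), the implied growth is g = r − D₁/P₀.
g = 0.158 − 11.83/93.63 = 0.158 − 0.12635 = 0.03165

3.17%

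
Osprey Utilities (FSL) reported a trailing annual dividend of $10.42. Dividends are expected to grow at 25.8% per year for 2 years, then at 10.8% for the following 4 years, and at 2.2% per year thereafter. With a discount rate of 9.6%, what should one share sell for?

$280.16

Three-stage DDM. Project D₁…D_6; terminal Gordon value at t=6 with g = 0.022; discount at r = 0.096.
D_1 = 13.1084
D_2 = 16.4903
D_3 = 18.2713
D_4 = 20.2446
D_5 = 22.4310
D_6 = 24.8535
TV_6 = 25.4003/(0.096−0.022) = 343.2474
P₀ = Σ Dₜ/(1+r)ᵗ + TV_6/(1+r)^6 = 280.1558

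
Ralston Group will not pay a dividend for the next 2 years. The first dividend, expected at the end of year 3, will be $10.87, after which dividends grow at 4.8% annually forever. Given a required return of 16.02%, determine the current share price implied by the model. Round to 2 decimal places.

$71.97

Deferred-dividend DDM. At t=2 the remaining stream is a growing perpetuity with first payment D_3 = 10.87.
V_2 = D_3/(r−g) = 10.87/(0.1602−0.048) = 96.8806
P₀ = V_2/(1+r)^2 = 96.8806/(1+0.1602)^2 = 71.9732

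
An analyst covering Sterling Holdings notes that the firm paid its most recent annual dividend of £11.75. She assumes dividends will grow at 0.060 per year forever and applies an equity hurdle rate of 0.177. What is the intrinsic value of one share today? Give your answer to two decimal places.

Gordon growth model: P₀ = D₁/(r − g). D₁ = 11.75 × (1 + 0.06) = 12.4550.
P₀ = 12.4550 / (0.177 − 0.06) = 12.4550 / 0.117 = 106.4530

£106.45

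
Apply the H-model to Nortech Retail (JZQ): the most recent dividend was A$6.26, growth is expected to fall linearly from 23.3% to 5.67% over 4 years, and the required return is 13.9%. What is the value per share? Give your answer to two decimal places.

A$107.20

H-model: P₀ = D₀[(1+g_L) + H(g_S−g_L)]/(r−g_L), with H = 4/2 = 2.
P₀ = 6.26 × [(1+0.0567) + 2×(0.233−0.0567)] / (0.139−0.0567)
   = 6.26 × 1.4093 / 0.0823 = 107.1958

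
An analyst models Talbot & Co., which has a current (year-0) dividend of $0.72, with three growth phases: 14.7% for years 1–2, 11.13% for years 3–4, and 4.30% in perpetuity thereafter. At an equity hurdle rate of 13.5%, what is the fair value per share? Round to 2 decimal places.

Three-stage DDM. Project D₁…D_4; terminal Gordon value at t=4 with g = 0.043; discount at r = 0.135.
D_1 = 0.8258
D_2 = 0.9472
D_3 = 1.0527
D_4 = 1.1698
TV_4 = 1.2201/(0.135−0.043) = 13.2623
P₀ = Σ Dₜ/(1+r)ᵗ + TV_4/(1+r)^4 = 10.8794

$10.88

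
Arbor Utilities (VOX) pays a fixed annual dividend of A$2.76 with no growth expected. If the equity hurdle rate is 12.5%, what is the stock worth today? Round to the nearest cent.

A$22.08

Zero-growth DDM (perpetuity): P₀ = D/r = 2.76 / 0.125 = 22.0800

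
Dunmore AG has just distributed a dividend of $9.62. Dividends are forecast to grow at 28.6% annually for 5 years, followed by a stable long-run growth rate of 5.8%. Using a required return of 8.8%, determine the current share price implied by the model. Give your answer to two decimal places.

Two-stage DDM. Project D₁…D_5 at 0.286, terminal growth 0.058, discount at r = 0.088.
D_1 = 12.3713
D_2 = 15.9095
D_3 = 20.4596
D_4 = 26.3111
D_5 = 33.8361
Terminal value at t=5: TV = D_6/(r−g) = 35.7986/(0.088−0.058) = 1193.2854
P₀ = 12.3713/(1+0.088)^1 + 15.9095/(1+0.088)^2 + 20.4596/(1+0.088)^3 + 26.3111/(1+0.088)^4 + 33.8361/(1+0.088)^5 + 1193.2854/(1+0.088)^5 = 864.3756

$864.38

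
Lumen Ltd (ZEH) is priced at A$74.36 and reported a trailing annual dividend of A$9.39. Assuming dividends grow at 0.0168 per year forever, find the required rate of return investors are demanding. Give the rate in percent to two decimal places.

14.52%

Rearranging the constant-growth DDM: r = D₁/P₀ + g.
D₁ = 9.39 × (1 + 0.0168) = 9.5478.
r = 9.5478 / 74.36 + 0.0168 = 0.12840 + 0.0168 = 0.14520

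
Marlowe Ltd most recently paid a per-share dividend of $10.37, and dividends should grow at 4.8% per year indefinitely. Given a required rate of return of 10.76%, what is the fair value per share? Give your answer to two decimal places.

$182.34

Gordon growth model: P₀ = D₁/(r − g). D₁ = 10.37 × (1 + 0.048) = 10.8678.
P₀ = 10.8678 / (0.1076 − 0.048) = 10.8678 / 0.0596 = 182.3450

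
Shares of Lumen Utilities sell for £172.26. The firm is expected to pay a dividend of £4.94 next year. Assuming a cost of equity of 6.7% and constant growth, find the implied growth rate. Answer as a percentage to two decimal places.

From P₀ = D₁/(r − g), the implied growth is g = r − D₁/P₀.
g = 0.067 − 4.94/172.26 = 0.067 − 0.02868 = 0.03832

3.83%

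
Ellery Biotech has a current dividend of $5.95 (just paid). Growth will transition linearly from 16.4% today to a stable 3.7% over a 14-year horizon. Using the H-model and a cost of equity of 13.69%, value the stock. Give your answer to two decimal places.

H-model: P₀ = D₀[(1+g_L) + H(g_S−g_L)]/(r−g_L), with H = 14/2 = 7.
P₀ = 5.95 × [(1+0.037) + 7×(0.164−0.037)] / (0.1369−0.037)
   = 5.95 × 1.9260 / 0.0999 = 114.7117

$114.71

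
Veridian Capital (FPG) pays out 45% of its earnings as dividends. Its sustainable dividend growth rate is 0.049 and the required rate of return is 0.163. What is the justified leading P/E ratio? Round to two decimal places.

3.95

Justified leading P/E = b/(r−g) = 0.45/(0.163−0.049) = 3.9474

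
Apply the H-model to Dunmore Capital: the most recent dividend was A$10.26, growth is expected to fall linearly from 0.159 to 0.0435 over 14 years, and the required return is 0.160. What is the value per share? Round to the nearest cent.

A$163.10

H-model: P₀ = D₀[(1+g_L) + H(g_S−g_L)]/(r−g_L), with H = 14/2 = 7.
P₀ = 10.26 × [(1+0.0435) + 7×(0.159−0.0435)] / (0.16−0.0435)
   = 10.26 × 1.8520 / 0.1165 = 163.1032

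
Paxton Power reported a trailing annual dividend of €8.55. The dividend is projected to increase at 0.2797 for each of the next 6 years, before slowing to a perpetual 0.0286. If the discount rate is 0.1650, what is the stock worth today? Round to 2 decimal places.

Two-stage DDM. Project D₁…D_6 at 0.2797, terminal growth 0.0286, discount at r = 0.165.
D_1 = 10.9414
D_2 = 14.0018
D_3 = 17.9180
D_4 = 22.9297
D_5 = 29.3432
D_6 = 37.5504
Terminal value at t=6: TV = D_7/(r−g) = 38.6244/(0.165−0.0286) = 283.1700
P₀ = 10.9414/(1+0.165)^1 + 14.0018/(1+0.165)^2 + 17.9180/(1+0.165)^3 + 22.9297/(1+0.165)^4 + 29.3432/(1+0.165)^5 + 37.5504/(1+0.165)^6 + 283.1700/(1+0.165)^6 = 185.4453

€185.45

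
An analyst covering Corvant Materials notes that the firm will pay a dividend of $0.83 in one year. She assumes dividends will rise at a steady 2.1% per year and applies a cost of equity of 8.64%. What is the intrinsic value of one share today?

Gordon growth model: P₀ = D₁/(r − g), with D₁ = 0.83 given directly.
P₀ = 0.8300 / (0.0864 − 0.021) = 0.8300 / 0.0654 = 12.6911

$12.69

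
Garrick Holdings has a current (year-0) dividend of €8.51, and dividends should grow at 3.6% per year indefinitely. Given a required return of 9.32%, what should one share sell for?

€154.13

Gordon growth model: P₀ = D₁/(r − g). D₁ = 8.51 × (1 + 0.036) = 8.8164.
P₀ = 8.8164 / (0.0932 − 0.036) = 8.8164 / 0.0572 = 154.1322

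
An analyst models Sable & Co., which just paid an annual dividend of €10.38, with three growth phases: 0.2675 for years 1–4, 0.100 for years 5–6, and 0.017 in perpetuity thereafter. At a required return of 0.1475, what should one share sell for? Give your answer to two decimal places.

Three-stage DDM. Project D₁…D_6; terminal Gordon value at t=6 with g = 0.017; discount at r = 0.1475.
D_1 = 13.1567
D_2 = 16.6761
D_3 = 21.1369
D_4 = 26.7910
D_5 = 29.4701
D_6 = 32.4171
TV_6 = 32.9682/(0.1475−0.017) = 252.6301
P₀ = Σ Dₜ/(1+r)ᵗ + TV_6/(1+r)^6 = 193.2363

€193.24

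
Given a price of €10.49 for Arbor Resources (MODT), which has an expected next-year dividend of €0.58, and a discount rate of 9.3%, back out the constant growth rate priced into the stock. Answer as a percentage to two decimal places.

3.77%

From P₀ = D₁/(r − g), the implied growth is g = r − D₁/P₀.
g = 0.093 − 0.58/10.49 = 0.093 − 0.05529 = 0.03771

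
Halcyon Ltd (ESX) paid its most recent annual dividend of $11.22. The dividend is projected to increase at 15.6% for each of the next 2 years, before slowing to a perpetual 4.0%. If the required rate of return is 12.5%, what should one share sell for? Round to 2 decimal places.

$168.33

Two-stage DDM. Project D₁…D_2 at 0.156, terminal growth 0.04, discount at r = 0.125.
D_1 = 12.9703
D_2 = 14.9937
Terminal value at t=2: TV = D_3/(r−g) = 15.5934/(0.125−0.04) = 183.4522
P₀ = 12.9703/(1+0.125)^1 + 14.9937/(1+0.125)^2 + 183.4522/(1+0.125)^2 = 168.3259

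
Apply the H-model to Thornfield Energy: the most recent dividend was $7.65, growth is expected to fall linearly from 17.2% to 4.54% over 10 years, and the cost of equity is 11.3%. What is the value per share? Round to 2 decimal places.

$189.94

H-model: P₀ = D₀[(1+g_L) + H(g_S−g_L)]/(r−g_L), with H = 10/2 = 5.
P₀ = 7.65 × [(1+0.0454) + 5×(0.172−0.0454)] / (0.113−0.0454)
   = 7.65 × 1.6784 / 0.0676 = 189.9373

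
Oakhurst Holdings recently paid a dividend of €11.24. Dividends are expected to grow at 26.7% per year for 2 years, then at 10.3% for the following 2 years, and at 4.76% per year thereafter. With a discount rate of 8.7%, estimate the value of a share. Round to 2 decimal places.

Three-stage DDM. Project D₁…D_4; terminal Gordon value at t=4 with g = 0.0476; discount at r = 0.087.
D_1 = 14.2411
D_2 = 18.0434
D_3 = 19.9019
D_4 = 21.9518
TV_4 = 22.9967/(0.087−0.0476) = 583.6733
P₀ = Σ Dₜ/(1+r)ᵗ + TV_4/(1+r)^4 = 477.6637

€477.66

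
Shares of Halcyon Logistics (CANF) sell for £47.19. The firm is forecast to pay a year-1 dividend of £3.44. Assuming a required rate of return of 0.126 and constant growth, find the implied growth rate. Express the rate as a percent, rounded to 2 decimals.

From P₀ = D₁/(r − g), the implied growth is g = r − D₁/P₀.
g = 0.126 − 3.44/47.19 = 0.126 − 0.07290 = 0.05310

5.31%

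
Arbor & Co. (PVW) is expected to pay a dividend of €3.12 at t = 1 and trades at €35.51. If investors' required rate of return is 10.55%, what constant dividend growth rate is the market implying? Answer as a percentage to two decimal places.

1.76%

From P₀ = D₁/(r − g), the implied growth is g = r − D₁/P₀.
g = 0.1055 − 3.12/35.51 = 0.1055 − 0.08786 = 0.01764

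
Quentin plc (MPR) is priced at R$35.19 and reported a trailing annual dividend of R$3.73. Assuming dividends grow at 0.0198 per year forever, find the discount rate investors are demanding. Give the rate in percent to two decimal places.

Rearranging the constant-growth DDM: r = D₁/P₀ + g.
D₁ = 3.73 × (1 + 0.0198) = 3.8039.
r = 3.8039 / 35.19 + 0.0198 = 0.10809 + 0.0198 = 0.12789

12.79%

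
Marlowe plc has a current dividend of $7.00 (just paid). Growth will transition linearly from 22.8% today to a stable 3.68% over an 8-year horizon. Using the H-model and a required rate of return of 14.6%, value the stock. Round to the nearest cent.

H-model: P₀ = D₀[(1+g_L) + H(g_S−g_L)]/(r−g_L), with H = 8/2 = 4.
P₀ = 7.00 × [(1+0.0368) + 4×(0.228−0.0368)] / (0.146−0.0368)
   = 7.00 × 1.8016 / 0.1092 = 115.4872

$115.49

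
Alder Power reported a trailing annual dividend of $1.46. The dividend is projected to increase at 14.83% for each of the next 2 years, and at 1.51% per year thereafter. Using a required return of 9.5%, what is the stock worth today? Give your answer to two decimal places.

$23.54

Two-stage DDM. Project D₁…D_2 at 0.1483, terminal growth 0.0151, discount at r = 0.095.
D_1 = 1.6765
D_2 = 1.9251
Terminal value at t=2: TV = D_3/(r−g) = 1.9542/(0.095−0.0151) = 24.4583
P₀ = 1.6765/(1+0.095)^1 + 1.9251/(1+0.095)^2 + 24.4583/(1+0.095)^2 = 23.5351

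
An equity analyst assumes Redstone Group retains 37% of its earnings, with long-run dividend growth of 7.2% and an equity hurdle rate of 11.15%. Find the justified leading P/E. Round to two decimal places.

Payout ratio b = 1 − 0.37 = 0.63.
Justified leading P/E = b/(r−g) = 0.63/(0.1115−0.072) = 15.9494

15.95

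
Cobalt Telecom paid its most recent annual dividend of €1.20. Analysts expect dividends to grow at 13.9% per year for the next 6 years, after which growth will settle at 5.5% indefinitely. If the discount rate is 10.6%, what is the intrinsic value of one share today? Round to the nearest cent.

€37.60

Two-stage DDM. Project D₁…D_6 at 0.139, terminal growth 0.055, discount at r = 0.106.
D_1 = 1.3668
D_2 = 1.5568
D_3 = 1.7732
D_4 = 2.0197
D_5 = 2.3004
D_6 = 2.6201
Terminal value at t=6: TV = D_7/(r−g) = 2.7642/(0.106−0.055) = 54.2008
P₀ = 1.3668/(1+0.106)^1 + 1.5568/(1+0.106)^2 + 1.7732/(1+0.106)^3 + 2.0197/(1+0.106)^4 + 2.3004/(1+0.106)^5 + 2.6201/(1+0.106)^6 + 54.2008/(1+0.106)^6 = 37.6029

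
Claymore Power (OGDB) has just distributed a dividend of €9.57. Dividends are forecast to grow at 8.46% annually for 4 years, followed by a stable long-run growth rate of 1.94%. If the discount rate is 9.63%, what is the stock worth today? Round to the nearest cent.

Two-stage DDM. Project D₁…D_4 at 0.0846, terminal growth 0.0194, discount at r = 0.0963.
D_1 = 10.3796
D_2 = 11.2577
D_3 = 12.2101
D_4 = 13.2431
Terminal value at t=4: TV = D_5/(r−g) = 13.5000/(0.0963−0.0194) = 175.5532
P₀ = 10.3796/(1+0.0963)^1 + 11.2577/(1+0.0963)^2 + 12.2101/(1+0.0963)^3 + 13.2431/(1+0.0963)^4 + 175.5532/(1+0.0963)^4 = 158.8016

€158.80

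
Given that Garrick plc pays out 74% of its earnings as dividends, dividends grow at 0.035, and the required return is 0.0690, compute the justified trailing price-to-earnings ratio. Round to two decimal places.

Justified trailing P/E = b(1+g)/(r−g) = 0.74×(1+0.035)/(0.069−0.035) = 22.5265

22.53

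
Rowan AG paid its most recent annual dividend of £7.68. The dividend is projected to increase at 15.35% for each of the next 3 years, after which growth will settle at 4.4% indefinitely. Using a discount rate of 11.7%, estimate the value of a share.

Two-stage DDM. Project D₁…D_3 at 0.1535, terminal growth 0.044, discount at r = 0.117.
D_1 = 8.8589
D_2 = 10.2187
D_3 = 11.7873
Terminal value at t=3: TV = D_4/(r−g) = 12.3059/(0.117−0.044) = 168.5744
P₀ = 8.8589/(1+0.117)^1 + 10.2187/(1+0.117)^2 + 11.7873/(1+0.117)^3 + 168.5744/(1+0.117)^3 = 145.5361

£145.54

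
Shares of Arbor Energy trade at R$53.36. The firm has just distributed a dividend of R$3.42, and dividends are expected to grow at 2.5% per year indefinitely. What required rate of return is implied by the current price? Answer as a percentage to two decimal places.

9.07%

Rearranging the constant-growth DDM: r = D₁/P₀ + g.
D₁ = 3.42 × (1 + 0.025) = 3.5055.
r = 3.5055 / 53.36 + 0.025 = 0.06570 + 0.025 = 0.09070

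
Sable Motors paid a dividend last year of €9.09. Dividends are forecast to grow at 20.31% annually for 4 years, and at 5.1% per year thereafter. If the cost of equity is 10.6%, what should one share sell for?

€288.29

Two-stage DDM. Project D₁…D_4 at 0.2031, terminal growth 0.051, discount at r = 0.106.
D_1 = 10.9362
D_2 = 13.1573
D_3 = 15.8296
D_4 = 19.0446
Terminal value at t=4: TV = D_5/(r−g) = 20.0158/(0.106−0.051) = 363.9241
P₀ = 10.9362/(1+0.106)^1 + 13.1573/(1+0.106)^2 + 15.8296/(1+0.106)^3 + 19.0446/(1+0.106)^4 + 363.9241/(1+0.106)^4 = 288.2874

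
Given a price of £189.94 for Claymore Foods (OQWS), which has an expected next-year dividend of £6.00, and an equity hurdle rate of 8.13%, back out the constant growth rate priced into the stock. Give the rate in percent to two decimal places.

From P₀ = D₁/(r − g), the implied growth is g = r − D₁/P₀.
g = 0.0813 − 6.00/189.94 = 0.0813 − 0.03159 = 0.04971

4.97%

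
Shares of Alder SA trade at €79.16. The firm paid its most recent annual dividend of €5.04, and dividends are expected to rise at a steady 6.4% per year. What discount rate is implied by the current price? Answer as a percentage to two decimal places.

Rearranging the constant-growth DDM: r = D₁/P₀ + g.
D₁ = 5.04 × (1 + 0.064) = 5.3626.
r = 5.3626 / 79.16 + 0.064 = 0.06774 + 0.064 = 0.13174

13.17%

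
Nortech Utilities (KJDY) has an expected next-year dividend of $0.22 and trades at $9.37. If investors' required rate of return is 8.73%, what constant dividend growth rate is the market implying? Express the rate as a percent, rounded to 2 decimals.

From P₀ = D₁/(r − g), the implied growth is g = r − D₁/P₀.
g = 0.0873 − 0.22/9.37 = 0.0873 − 0.02348 = 0.06382

6.38%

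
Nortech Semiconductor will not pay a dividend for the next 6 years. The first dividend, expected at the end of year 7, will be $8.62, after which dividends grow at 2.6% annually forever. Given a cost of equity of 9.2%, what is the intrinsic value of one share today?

$77.02

Deferred-dividend DDM. At t=6 the remaining stream is a growing perpetuity with first payment D_7 = 8.62.
V_6 = D_7/(r−g) = 8.62/(0.092−0.026) = 130.6061
P₀ = V_6/(1+r)^6 = 130.6061/(1+0.092)^6 = 77.0243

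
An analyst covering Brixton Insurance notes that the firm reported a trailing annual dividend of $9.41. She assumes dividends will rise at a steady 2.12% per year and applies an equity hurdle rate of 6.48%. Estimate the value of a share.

$220.40

Gordon growth model: P₀ = D₁/(r − g). D₁ = 9.41 × (1 + 0.0212) = 9.6095.
P₀ = 9.6095 / (0.0648 − 0.0212) = 9.6095 / 0.0436 = 220.4012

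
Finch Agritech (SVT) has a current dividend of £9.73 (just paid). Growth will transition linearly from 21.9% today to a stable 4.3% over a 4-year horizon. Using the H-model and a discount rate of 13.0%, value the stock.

£156.02

H-model: P₀ = D₀[(1+g_L) + H(g_S−g_L)]/(r−g_L), with H = 4/2 = 2.
P₀ = 9.73 × [(1+0.043) + 2×(0.219−0.043)] / (0.13−0.043)
   = 9.73 × 1.3950 / 0.087 = 156.0155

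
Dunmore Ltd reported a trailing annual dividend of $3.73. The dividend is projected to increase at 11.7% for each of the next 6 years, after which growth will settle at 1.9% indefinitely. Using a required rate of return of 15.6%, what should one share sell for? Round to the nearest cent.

$42.46

Two-stage DDM. Project D₁…D_6 at 0.117, terminal growth 0.019, discount at r = 0.156.
D_1 = 4.1664
D_2 = 4.6539
D_3 = 5.1984
D_4 = 5.8066
D_5 = 6.4860
D_6 = 7.2448
Terminal value at t=6: TV = D_7/(r−g) = 7.3825/(0.156−0.019) = 53.8867
P₀ = 4.1664/(1+0.156)^1 + 4.6539/(1+0.156)^2 + 5.1984/(1+0.156)^3 + 5.8066/(1+0.156)^4 + 6.4860/(1+0.156)^5 + 7.2448/(1+0.156)^6 + 53.8867/(1+0.156)^6 = 42.4616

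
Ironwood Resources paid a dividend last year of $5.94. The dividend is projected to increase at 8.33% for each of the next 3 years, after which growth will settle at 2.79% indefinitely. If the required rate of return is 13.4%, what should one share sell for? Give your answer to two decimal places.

$66.44

Two-stage DDM. Project D₁…D_3 at 0.0833, terminal growth 0.0279, discount at r = 0.134.
D_1 = 6.4348
D_2 = 6.9708
D_3 = 7.5515
Terminal value at t=3: TV = D_4/(r−g) = 7.7622/(0.134−0.0279) = 73.1591
P₀ = 6.4348/(1+0.134)^1 + 6.9708/(1+0.134)^2 + 7.5515/(1+0.134)^3 + 73.1591/(1+0.134)^3 = 66.4418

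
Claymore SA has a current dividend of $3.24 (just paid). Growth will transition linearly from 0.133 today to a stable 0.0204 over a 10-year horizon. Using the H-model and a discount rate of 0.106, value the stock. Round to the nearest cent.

$59.93

H-model: P₀ = D₀[(1+g_L) + H(g_S−g_L)]/(r−g_L), with H = 10/2 = 5.
P₀ = 3.24 × [(1+0.0204) + 5×(0.133−0.0204)] / (0.106−0.0204)
   = 3.24 × 1.5834 / 0.0856 = 59.9324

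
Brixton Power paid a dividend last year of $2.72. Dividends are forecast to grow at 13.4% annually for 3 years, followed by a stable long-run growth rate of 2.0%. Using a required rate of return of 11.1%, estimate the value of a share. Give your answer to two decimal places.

Two-stage DDM. Project D₁…D_3 at 0.134, terminal growth 0.02, discount at r = 0.111.
D_1 = 3.0845
D_2 = 3.4978
D_3 = 3.9665
Terminal value at t=3: TV = D_4/(r−g) = 4.0458/(0.111−0.02) = 44.4597
P₀ = 3.0845/(1+0.111)^1 + 3.4978/(1+0.111)^2 + 3.9665/(1+0.111)^3 + 44.4597/(1+0.111)^3 = 40.9234

$40.92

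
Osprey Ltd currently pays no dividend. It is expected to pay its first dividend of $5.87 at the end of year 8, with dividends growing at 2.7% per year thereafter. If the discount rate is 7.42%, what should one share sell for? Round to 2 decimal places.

$75.35

Deferred-dividend DDM. At t=7 the remaining stream is a growing perpetuity with first payment D_8 = 5.87.
V_7 = D_8/(r−g) = 5.87/(0.0742−0.027) = 124.3644
P₀ = V_7/(1+r)^7 = 124.3644/(1+0.0742)^7 = 75.3529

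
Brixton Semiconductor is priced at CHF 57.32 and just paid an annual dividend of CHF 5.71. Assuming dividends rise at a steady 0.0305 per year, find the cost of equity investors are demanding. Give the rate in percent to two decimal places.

13.32%

Rearranging the constant-growth DDM: r = D₁/P₀ + g.
D₁ = 5.71 × (1 + 0.0305) = 5.8842.
r = 5.8842 / 57.32 + 0.0305 = 0.10265 + 0.0305 = 0.13315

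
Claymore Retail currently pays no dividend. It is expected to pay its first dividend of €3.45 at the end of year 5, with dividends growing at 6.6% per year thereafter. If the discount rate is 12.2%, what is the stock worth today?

€38.87

Deferred-dividend DDM. At t=4 the remaining stream is a growing perpetuity with first payment D_5 = 3.45.
V_4 = D_5/(r−g) = 3.45/(0.122−0.066) = 61.6071
P₀ = V_4/(1+r)^4 = 61.6071/(1+0.122)^4 = 38.8740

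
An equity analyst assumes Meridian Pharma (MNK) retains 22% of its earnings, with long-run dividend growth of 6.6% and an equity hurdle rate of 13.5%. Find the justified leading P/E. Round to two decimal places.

11.30

Payout ratio b = 1 − 0.22 = 0.78.
Justified leading P/E = b/(r−g) = 0.78/(0.135−0.066) = 11.3043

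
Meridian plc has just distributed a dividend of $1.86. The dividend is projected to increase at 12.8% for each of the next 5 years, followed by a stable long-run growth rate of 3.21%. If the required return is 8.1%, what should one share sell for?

$59.15

Two-stage DDM. Project D₁…D_5 at 0.128, terminal growth 0.0321, discount at r = 0.081.
D_1 = 2.0981
D_2 = 2.3666
D_3 = 2.6696
D_4 = 3.0113
D_5 = 3.3967
Terminal value at t=5: TV = D_6/(r−g) = 3.5057/(0.081−0.0321) = 71.6921
P₀ = 2.0981/(1+0.081)^1 + 2.3666/(1+0.081)^2 + 2.6696/(1+0.081)^3 + 3.0113/(1+0.081)^4 + 3.3967/(1+0.081)^5 + 71.6921/(1+0.081)^5 = 59.1529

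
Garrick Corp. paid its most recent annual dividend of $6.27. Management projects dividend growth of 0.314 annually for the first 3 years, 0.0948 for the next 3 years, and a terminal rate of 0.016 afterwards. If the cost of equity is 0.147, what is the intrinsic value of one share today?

$114.20

Three-stage DDM. Project D₁…D_6; terminal Gordon value at t=6 with g = 0.016; discount at r = 0.147.
D_1 = 8.2388
D_2 = 10.8258
D_3 = 14.2250
D_4 = 15.5736
D_5 = 17.0500
D_6 = 18.6663
TV_6 = 18.9650/(0.147−0.016) = 144.7706
P₀ = Σ Dₜ/(1+r)ᵗ + TV_6/(1+r)^6 = 114.1988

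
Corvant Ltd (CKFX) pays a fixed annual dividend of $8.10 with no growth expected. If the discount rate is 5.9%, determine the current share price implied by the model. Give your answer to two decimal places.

Zero-growth DDM (perpetuity): P₀ = D/r = 8.10 / 0.059 = 137.2881

$137.29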